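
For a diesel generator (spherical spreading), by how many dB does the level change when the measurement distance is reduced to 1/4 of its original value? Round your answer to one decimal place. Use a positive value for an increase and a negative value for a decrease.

Point-source spreading: ΔL = −20·log₁₀(r₂/r₁).
ΔL = −20·log₁₀(0.25) = +12.04 dB.

+12.0 dB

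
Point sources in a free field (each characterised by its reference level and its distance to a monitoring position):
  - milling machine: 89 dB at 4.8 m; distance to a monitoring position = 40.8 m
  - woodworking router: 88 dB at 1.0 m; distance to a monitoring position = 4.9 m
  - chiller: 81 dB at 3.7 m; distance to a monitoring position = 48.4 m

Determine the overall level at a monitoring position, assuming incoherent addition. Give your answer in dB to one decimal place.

75.8 dB

First find each source's level at the receiver (point-source: −20·log₁₀(r/r_ref)), then combine on an intensity basis.
milling machine: 89 − 20·log₁₀(40.8/4.8) = 89 − 18.59 = 70.41 dB.
woodworking router: 88 − 20·log₁₀(4.9/1.0) = 88 − 13.80 = 74.20 dB.
chiller: 81 − 20·log₁₀(48.4/3.7) = 81 − 22.33 = 58.67 dB.
Σ 10^(L/10) = 3.801e+07 → L_total = 10·log₁₀(3.801e+07) = 75.80 dB.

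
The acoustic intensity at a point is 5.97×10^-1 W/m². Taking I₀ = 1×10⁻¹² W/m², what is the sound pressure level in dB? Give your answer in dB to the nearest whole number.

Dividing by I₀ shifts the exponent by 12: I/I₀ = 5.97×10^11.
L = 10·(0.7760 + 11) = 117.76 dB.

118 dB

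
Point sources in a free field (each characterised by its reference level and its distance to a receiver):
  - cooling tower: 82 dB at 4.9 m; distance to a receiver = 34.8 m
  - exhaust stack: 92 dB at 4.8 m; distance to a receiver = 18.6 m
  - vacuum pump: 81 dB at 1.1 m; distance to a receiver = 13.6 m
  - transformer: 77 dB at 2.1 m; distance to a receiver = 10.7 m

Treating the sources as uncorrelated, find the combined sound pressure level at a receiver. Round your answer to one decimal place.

Propagate each source to the receiver with L = L_ref − 20·log₁₀(r/r_ref), then add intensities.
cooling tower: 82 − 20·log₁₀(34.8/4.9) = 82 − 17.03 = 64.97 dB.
exhaust stack: 92 − 20·log₁₀(18.6/4.8) = 92 − 11.77 = 80.23 dB.
vacuum pump: 81 − 20·log₁₀(13.6/1.1) = 81 − 21.84 = 59.16 dB.
transformer: 77 − 20·log₁₀(10.7/2.1) = 77 − 14.14 = 62.86 dB.
Σ 10^(L/10) = 1.114e+08 → L_total = 10·log₁₀(1.114e+08) = 80.47 dB.

80.5 dB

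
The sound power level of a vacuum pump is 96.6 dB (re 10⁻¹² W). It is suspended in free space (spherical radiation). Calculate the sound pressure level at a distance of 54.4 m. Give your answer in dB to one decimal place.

Free-field spherical radiation: L_p = L_w − 10·log₁₀(4π·r²), r = 54.4 m.
4π·r² = 3.719e+04 m², 10·log₁₀ of that is 45.704 dB.
L_p = 96.6 − 45.704 = 50.90 dB.

50.9 dB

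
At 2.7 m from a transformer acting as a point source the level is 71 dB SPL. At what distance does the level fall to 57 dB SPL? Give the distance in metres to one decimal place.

Point-source spreading drops the level by 20·log₁₀(r₂/r₁); inverting, r₂/r₁ = 10^(ΔL/20).
r₂ = 2.7·10^((71−57)/20) = 2.7·10^(14.0/20) = 13.53 m.

13.5 m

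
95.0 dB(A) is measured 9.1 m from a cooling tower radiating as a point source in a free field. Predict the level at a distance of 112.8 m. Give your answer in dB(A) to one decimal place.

73.1 dB(A)

Spherical spreading from a point source gives a 20·log₁₀(r₂/r₁) drop.
L₂ = 95.0 − 20·log₁₀(112.8/9.1) = 95.0 − 21.865 = 73.13 dB(A).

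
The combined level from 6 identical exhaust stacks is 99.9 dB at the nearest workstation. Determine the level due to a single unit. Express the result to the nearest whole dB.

92 dB

6 equal contributions raise the level by 10·log₁₀ 6 = 7.782 dB, so each unit alone gives 99.9 − 7.782.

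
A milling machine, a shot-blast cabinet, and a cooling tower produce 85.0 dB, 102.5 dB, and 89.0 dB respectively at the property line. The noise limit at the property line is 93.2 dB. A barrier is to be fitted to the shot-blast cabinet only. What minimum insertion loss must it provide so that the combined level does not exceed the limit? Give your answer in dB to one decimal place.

12.6 dB

Everything except the shot-blast cabinet sums to 10^(85.0/10) + 10^(89.0/10) = 1.111e+09 in linear terms, 90.46 dB.
The limit corresponds to 10^(93.2/10) = 2.089e+09; subtracting the fixed part leaves 9.787e+08 for the shot-blast cabinet, i.e. 89.91 dB.
So the shot-blast cabinet must be reduced from 102.5 to 89.91 dB: IL = 12.59 dB.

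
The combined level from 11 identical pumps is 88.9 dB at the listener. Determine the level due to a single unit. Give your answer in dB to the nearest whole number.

78 dB

11 equal contributions raise the level by 10·log₁₀ 11 = 10.414 dB, so each unit alone gives 88.9 − 10.414.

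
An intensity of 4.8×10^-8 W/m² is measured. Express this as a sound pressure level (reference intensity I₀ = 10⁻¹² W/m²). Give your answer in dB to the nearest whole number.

47 dB

Dividing by I₀ shifts the exponent by 12: I/I₀ = 4.8×10^4.
L = 10·(0.6812 + 4) = 46.81 dB.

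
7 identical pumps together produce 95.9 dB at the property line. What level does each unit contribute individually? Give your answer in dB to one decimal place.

87.4 dB

7 equal contributions raise the level by 10·log₁₀ 7 = 8.451 dB, so each unit alone gives 95.9 − 8.451.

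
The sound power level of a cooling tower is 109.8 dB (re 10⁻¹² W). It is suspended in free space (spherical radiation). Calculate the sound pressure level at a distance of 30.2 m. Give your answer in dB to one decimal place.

Free-field spherical radiation: L_p = L_w − 10·log₁₀(4π·r²), r = 30.2 m.
4π·r² = 1.146e+04 m², 10·log₁₀ of that is 40.592 dB.
L_p = 109.8 − 40.592 = 69.21 dB.

69.2 dB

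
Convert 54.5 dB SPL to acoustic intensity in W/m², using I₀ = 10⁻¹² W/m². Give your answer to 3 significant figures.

I = I₀·10^(L/10) = 10⁻¹² × 10^(54.5/10) = 10^(-6.550).

2.82e-07 W/m²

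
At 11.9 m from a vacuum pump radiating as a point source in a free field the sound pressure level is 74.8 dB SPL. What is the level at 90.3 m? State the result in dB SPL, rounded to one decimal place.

57.2 dB SPL

For a point source, L₂ = L₁ − 20·log₁₀(r₂/r₁).
L₂ = 74.8 − 20·log₁₀(90.3/11.9) = 74.8 − 17.603 = 57.20 dB SPL.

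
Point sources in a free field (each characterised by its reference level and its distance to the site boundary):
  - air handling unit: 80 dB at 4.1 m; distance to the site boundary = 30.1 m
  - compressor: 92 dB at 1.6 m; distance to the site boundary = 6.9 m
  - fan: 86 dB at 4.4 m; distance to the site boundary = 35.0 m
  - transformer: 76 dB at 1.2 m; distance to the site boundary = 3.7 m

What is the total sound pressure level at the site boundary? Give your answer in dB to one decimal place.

79.9 dB

First find each source's level at the receiver (point-source: −20·log₁₀(r/r_ref)), then combine on an intensity basis.
air handling unit: 80 − 20·log₁₀(30.1/4.1) = 80 − 17.32 = 62.68 dB.
compressor: 92 − 20·log₁₀(6.9/1.6) = 92 − 12.69 = 79.31 dB.
fan: 86 − 20·log₁₀(35.0/4.4) = 86 − 18.01 = 67.99 dB.
transformer: 76 − 20·log₁₀(3.7/1.2) = 76 − 9.78 = 66.22 dB.
Σ 10^(L/10) = 9.755e+07 → L_total = 10·log₁₀(9.755e+07) = 79.89 dB.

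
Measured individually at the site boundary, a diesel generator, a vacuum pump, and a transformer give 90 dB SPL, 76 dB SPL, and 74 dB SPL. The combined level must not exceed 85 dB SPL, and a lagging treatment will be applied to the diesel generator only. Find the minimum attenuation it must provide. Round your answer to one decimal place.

Everything except the diesel generator sums to 10^(76/10) + 10^(74/10) = 6.493e+07 in linear terms, 78.12 dB SPL.
To meet 85 dB SPL overall, the treated diesel generator may contribute at most 10^(85/10) − 6.493e+07 = 2.513e+08, i.e. 84.00 dB SPL.
Required insertion loss = 90 − 84.00 = 6.00 dB.

6.0 dB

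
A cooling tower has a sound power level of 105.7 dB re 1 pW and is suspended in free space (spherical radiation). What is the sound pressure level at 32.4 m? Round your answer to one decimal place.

64.5 dB

The power spreads over a sphere of area 4π·r², so L_p = L_w − 10·log₁₀(4π·r²).
4π·r² = 1.319e+04 m², 10·log₁₀ of that is 41.203 dB.
L_p = 105.7 − 41.203 = 64.50 dB.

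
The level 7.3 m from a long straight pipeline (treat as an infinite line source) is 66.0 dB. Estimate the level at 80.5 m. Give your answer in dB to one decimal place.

55.6 dB

For a line source, L₂ = L₁ − 10·log₁₀(r₂/r₁).
L₂ = 66.0 − 10·log₁₀(80.5/7.3) = 66.0 − 10.425 = 55.58 dB.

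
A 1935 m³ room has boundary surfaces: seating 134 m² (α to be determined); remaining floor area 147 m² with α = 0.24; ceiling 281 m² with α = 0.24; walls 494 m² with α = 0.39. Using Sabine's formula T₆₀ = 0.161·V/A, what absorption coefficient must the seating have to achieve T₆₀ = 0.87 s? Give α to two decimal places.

0.47

From T₆₀ = 0.161·V/A, the target T₆₀ = 0.87 s needs A = 0.161·1935/0.87 = 358.09 m².
Absorption from the other surfaces = 147·0.24 + 281·0.24 + 494·0.39 = 295.38 m², so the seating must supply 62.71 m² over 134 m².
α = 62.71/134 = 0.468.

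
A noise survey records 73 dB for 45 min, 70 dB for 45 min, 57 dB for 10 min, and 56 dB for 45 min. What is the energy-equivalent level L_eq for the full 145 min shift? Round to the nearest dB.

70 dB

Weight each interval's intensity by its duration and average over T = 145 min:
Σ tᵢ·10^(Lᵢ/10) = 45·10^(73/10) + 45·10^(70/10) + 10·10^(57/10) + 45·10^(56/10) = 1.371e+09.
L_eq = 10·log₁₀(1.371e+09/145) = 69.76 dB.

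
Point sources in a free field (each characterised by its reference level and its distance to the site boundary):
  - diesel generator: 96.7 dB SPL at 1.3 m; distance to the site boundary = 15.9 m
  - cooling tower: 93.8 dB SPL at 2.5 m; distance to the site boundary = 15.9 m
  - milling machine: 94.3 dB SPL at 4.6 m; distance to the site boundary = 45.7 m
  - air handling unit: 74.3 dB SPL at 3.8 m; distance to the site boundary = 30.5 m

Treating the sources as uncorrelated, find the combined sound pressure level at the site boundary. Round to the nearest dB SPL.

First find each source's level at the receiver (point-source: −20·log₁₀(r/r_ref)), then combine on an intensity basis.
diesel generator: 96.7 − 20·log₁₀(15.9/1.3) = 96.7 − 21.75 = 74.95 dB SPL.
cooling tower: 93.8 − 20·log₁₀(15.9/2.5) = 93.8 − 16.07 = 77.73 dB SPL.
milling machine: 94.3 − 20·log₁₀(45.7/4.6) = 94.3 − 19.94 = 74.36 dB SPL.
air handling unit: 74.3 − 20·log₁₀(30.5/3.8) = 74.3 − 18.09 = 56.21 dB SPL.
Σ 10^(L/10) = 1.183e+08 → L_total = 10·log₁₀(1.183e+08) = 80.73 dB SPL.

81 dB SPL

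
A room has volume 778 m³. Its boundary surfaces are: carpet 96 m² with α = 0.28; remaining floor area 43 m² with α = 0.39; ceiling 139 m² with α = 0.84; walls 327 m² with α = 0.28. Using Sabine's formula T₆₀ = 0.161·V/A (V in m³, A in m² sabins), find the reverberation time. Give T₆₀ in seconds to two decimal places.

Total absorption A = 96·0.28 + 43·0.39 + 139·0.84 + 327·0.28 = 251.97 m² sabins.
T₆₀ = 0.161·V/A = 0.161·778/251.97 = 0.497 s.

0.50 s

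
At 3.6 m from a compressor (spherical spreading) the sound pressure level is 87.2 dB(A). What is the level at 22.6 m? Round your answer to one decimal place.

71.2 dB(A)

For a point source, L₂ = L₁ − 20·log₁₀(r₂/r₁).
L₂ = 87.2 − 20·log₁₀(22.6/3.6) = 87.2 − 15.956 = 71.24 dB(A).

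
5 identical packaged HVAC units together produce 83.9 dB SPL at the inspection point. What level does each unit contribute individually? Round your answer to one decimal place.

76.9 dB SPL

Dividing the total intensity by 5 lowers the level by 10·log₁₀ 5 = 6.990 dB: L₁ = 83.9 − 6.990.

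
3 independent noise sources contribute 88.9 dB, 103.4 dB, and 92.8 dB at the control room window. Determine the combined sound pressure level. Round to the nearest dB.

104 dB

Incoherent sources combine by intensity addition: L_total = 10·log₁₀(Σ 10^(L_i/10)).
Σ 10^(L/10) = 10^(88.9/10) + 10^(103.4/10) + 10^(92.8/10) = 2.456e+10.
L_total = 10·log₁₀(2.456e+10) = 103.90 dB.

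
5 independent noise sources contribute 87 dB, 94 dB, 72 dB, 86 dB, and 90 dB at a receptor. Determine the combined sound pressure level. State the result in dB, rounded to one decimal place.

For uncorrelated sources the intensities add, so convert each level to linear form, sum, and take 10·log₁₀ of the total.
Σ 10^(L/10) = 10^(87/10) + 10^(94/10) + 10^(72/10) + 10^(86/10) + 10^(90/10) = 4.427e+09.
L_total = 10·log₁₀(4.427e+09) = 96.46 dB.

96.5 dB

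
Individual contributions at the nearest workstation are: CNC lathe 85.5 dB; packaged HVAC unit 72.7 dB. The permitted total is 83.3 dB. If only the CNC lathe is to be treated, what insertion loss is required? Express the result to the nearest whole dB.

The untreated sources together contribute 10^(72.7/10) = 1.862e+07, i.e. 72.70 dB.
To meet 83.3 dB overall, the treated CNC lathe may contribute at most 10^(83.3/10) − 1.862e+07 = 1.952e+08, i.e. 82.90 dB.
So the CNC lathe must be reduced from 85.5 to 82.90 dB: IL = 2.60 dB.

3 dB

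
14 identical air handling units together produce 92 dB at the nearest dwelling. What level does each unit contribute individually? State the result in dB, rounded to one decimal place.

Dividing the total intensity by 14 lowers the level by 10·log₁₀ 14 = 11.461 dB: L₁ = 92 − 11.461.

80.5 dB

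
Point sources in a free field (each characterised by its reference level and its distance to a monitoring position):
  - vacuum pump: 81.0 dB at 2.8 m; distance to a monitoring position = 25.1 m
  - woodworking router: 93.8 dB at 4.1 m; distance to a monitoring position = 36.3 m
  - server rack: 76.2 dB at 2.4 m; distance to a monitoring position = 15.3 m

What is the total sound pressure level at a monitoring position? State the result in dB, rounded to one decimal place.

Propagate each source to the receiver with L = L_ref − 20·log₁₀(r/r_ref), then add intensities.
vacuum pump: 81.0 − 20·log₁₀(25.1/2.8) = 81.0 − 19.05 = 61.95 dB.
woodworking router: 93.8 − 20·log₁₀(36.3/4.1) = 93.8 − 18.94 = 74.86 dB.
server rack: 76.2 − 20·log₁₀(15.3/2.4) = 76.2 − 16.09 = 60.11 dB.
Σ 10^(L/10) = 3.319e+07 → L_total = 10·log₁₀(3.319e+07) = 75.21 dB.

75.2 dB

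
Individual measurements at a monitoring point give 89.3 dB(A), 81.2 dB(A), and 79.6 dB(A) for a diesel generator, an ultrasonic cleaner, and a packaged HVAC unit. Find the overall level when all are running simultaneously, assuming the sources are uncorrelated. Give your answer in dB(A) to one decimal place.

For uncorrelated sources the intensities add, so convert each level to linear form, sum, and take 10·log₁₀ of the total.
Σ 10^(L/10) = 10^(89.3/10) + 10^(81.2/10) + 10^(79.6/10) = 1.074e+09.
L_total = 10·log₁₀(1.074e+09) = 90.31 dB(A).

90.3 dB(A)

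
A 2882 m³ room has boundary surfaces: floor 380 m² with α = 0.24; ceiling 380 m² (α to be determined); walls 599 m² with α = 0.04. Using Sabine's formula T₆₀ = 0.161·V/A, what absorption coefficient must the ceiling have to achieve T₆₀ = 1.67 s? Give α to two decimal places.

A = 0.161·V/T₆₀ = 0.161·2882/1.67 = 277.85 m² sabins.
Absorption from the other surfaces = 380·0.24 + 599·0.04 = 115.16 m², so the ceiling must supply 162.69 m² over 380 m².
α = 162.69/380 = 0.428.

0.43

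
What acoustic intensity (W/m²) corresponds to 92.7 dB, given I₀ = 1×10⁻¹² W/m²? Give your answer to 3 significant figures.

I = I₀·10^(L/10) = 10⁻¹² × 10^(92.7/10) = 10^(-2.730).

0.00186 W/m²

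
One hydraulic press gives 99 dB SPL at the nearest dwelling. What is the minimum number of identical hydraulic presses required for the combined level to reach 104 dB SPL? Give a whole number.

The shortfall is 104 − 99 = 5.0 dB, and N units add 10·log₁₀ N, so need 10·log₁₀ N ≥ 5.0.
N ≥ 10^(5.0/10) = 3.162, so N = 4.

4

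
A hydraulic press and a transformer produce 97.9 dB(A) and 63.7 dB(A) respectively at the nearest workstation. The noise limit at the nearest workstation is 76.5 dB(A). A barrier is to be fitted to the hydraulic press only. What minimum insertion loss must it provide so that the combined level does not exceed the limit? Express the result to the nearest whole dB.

22 dB

Fixed contribution from the other source: Σ 10^(L/10) = 10^(63.7/10) = 2.344e+06 (63.70 dB(A)).
To meet 76.5 dB(A) overall, the treated hydraulic press may contribute at most 10^(76.5/10) − 2.344e+06 = 4.232e+07, i.e. 76.27 dB(A).
Required insertion loss = 97.9 − 76.27 = 21.63 dB.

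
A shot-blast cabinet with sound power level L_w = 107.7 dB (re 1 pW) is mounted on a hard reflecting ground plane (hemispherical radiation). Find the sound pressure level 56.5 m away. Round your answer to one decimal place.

64.7 dB

The power spreads over a hemisphere of area 2π·r², so L_p = L_w − 10·log₁₀(2π·r²).
2π·r² = 2.006e+04 m², 10·log₁₀ of that is 43.023 dB.
L_p = 107.7 − 43.023 = 64.68 dB.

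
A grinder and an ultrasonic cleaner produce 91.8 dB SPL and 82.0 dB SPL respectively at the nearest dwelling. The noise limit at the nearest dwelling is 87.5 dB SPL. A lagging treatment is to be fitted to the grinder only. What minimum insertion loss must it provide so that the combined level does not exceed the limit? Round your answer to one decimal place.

The untreated sources together contribute 10^(82.0/10) = 1.585e+08, i.e. 82.00 dB SPL.
The limit corresponds to 10^(87.5/10) = 5.623e+08; subtracting the fixed part leaves 4.039e+08 for the grinder, i.e. 86.06 dB SPL.
Required insertion loss = 91.8 − 86.06 = 5.74 dB.

5.7 dB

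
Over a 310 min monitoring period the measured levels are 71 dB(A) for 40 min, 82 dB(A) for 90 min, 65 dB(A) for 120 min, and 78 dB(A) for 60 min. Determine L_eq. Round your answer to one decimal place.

77.9 dB(A)

The energy average is taken in the linear domain: L_eq = 10·log₁₀[(Σ tᵢ·10^(Lᵢ/10))/T], T = 310 min.
Σ tᵢ·10^(Lᵢ/10) = 40·10^(71/10) + 90·10^(82/10) + 120·10^(65/10) + 60·10^(78/10) = 1.893e+10.
L_eq = 10·log₁₀(1.893e+10/310) = 77.86 dB(A).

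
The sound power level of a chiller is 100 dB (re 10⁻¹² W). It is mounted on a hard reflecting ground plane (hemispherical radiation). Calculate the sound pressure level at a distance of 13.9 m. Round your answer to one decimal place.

69.2 dB

The power spreads over a hemisphere of area 2π·r², so L_p = L_w − 10·log₁₀(2π·r²).
2π·r² = 1214 m², 10·log₁₀ of that is 30.842 dB.
L_p = 100 − 30.842 = 69.16 dB.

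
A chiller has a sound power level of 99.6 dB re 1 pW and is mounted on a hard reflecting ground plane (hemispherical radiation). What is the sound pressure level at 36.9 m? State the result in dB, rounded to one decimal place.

L_p = L_w − 10·log₁₀(2π·r²) with r = 36.9 m.
2π·r² = 8555 m², 10·log₁₀ of that is 39.322 dB.
L_p = 99.6 − 39.322 = 60.28 dB.

60.3 dB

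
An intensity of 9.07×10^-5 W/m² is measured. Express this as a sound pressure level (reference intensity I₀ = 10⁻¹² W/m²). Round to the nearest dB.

I/I₀ = 9.07×10^-5/10⁻¹² = 9.07×10^7, and L = 10·log₁₀(I/I₀).
L = 10·(0.9576 + 7) = 79.58 dB.

80 dB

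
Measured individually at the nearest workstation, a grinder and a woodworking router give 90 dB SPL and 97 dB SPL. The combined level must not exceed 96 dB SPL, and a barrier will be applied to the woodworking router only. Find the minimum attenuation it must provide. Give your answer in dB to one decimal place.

2.3 dB

The untreated sources together contribute 10^(90/10) = 1.000e+09, i.e. 90.00 dB SPL.
The limit corresponds to 10^(96/10) = 3.981e+09; subtracting the fixed part leaves 2.981e+09 for the woodworking router, i.e. 94.74 dB SPL.
So the woodworking router must be reduced from 97 to 94.74 dB SPL: IL = 2.26 dB.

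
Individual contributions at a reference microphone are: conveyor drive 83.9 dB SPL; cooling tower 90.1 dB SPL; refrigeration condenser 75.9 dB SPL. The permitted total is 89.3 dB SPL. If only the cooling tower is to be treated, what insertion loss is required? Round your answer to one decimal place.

Everything except the cooling tower sums to 10^(83.9/10) + 10^(75.9/10) = 2.844e+08 in linear terms, 84.54 dB SPL.
To meet 89.3 dB SPL overall, the treated cooling tower may contribute at most 10^(89.3/10) − 2.844e+08 = 5.668e+08, i.e. 87.53 dB SPL.
So the cooling tower must be reduced from 90.1 to 87.53 dB SPL: IL = 2.57 dB.

2.6 dB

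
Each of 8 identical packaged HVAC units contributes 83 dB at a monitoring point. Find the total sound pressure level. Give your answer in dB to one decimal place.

92.0 dB

With 8 equal, uncorrelated contributions the intensity is 8× that of one unit, giving a rise of 10·log₁₀ 8.
L_total = 83 + 10·log₁₀(8) = 83 + 9.031 = 92.03 dB.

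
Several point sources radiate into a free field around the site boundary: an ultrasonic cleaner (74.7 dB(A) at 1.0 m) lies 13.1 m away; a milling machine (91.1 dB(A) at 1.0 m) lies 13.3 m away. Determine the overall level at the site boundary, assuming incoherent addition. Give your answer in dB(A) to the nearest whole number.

Apply inverse-square spreading to bring every level to the receiver, then sum 10^(L/10).
ultrasonic cleaner: 74.7 − 20·log₁₀(13.1/1.0) = 74.7 − 22.35 = 52.35 dB(A).
milling machine: 91.1 − 20·log₁₀(13.3/1.0) = 91.1 − 22.48 = 68.62 dB(A).
Σ 10^(L/10) = 7.455e+06 → L_total = 10·log₁₀(7.455e+06) = 68.72 dB(A).

69 dB(A)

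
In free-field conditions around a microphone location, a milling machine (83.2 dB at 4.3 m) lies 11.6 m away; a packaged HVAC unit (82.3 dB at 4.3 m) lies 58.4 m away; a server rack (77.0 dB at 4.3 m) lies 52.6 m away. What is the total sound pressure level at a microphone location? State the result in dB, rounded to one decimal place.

Propagate each source to the receiver with L = L_ref − 20·log₁₀(r/r_ref), then add intensities.
milling machine: 83.2 − 20·log₁₀(11.6/4.3) = 83.2 − 8.62 = 74.58 dB.
packaged HVAC unit: 82.3 − 20·log₁₀(58.4/4.3) = 82.3 − 22.66 = 59.64 dB.
server rack: 77.0 − 20·log₁₀(52.6/4.3) = 77.0 − 21.75 = 55.25 dB.
Σ 10^(L/10) = 2.996e+07 → L_total = 10·log₁₀(2.996e+07) = 74.77 dB.

74.8 dB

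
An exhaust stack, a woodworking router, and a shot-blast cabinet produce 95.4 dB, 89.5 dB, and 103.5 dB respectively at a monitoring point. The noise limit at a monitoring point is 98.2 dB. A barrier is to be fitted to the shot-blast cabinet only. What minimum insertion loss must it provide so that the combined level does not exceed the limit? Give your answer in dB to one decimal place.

Fixed contribution from the other sources: Σ 10^(L/10) = 10^(95.4/10) + 10^(89.5/10) = 4.359e+09 (96.39 dB).
The limit corresponds to 10^(98.2/10) = 6.607e+09; subtracting the fixed part leaves 2.248e+09 for the shot-blast cabinet, i.e. 93.52 dB.
Required insertion loss = 103.5 − 93.52 = 9.98 dB.

10.0 dB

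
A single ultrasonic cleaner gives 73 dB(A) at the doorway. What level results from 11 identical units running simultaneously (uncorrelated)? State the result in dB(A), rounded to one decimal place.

With 11 equal, uncorrelated contributions the intensity is 11× that of one unit, giving a rise of 10·log₁₀ 11.
L_total = 73 + 10·log₁₀(11) = 73 + 10.414 = 83.41 dB(A).

83.4 dB(A)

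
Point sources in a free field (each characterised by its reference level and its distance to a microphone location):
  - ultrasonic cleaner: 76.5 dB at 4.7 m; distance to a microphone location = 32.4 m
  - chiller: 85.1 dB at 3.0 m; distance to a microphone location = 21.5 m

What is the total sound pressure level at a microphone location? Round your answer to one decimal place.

Apply inverse-square spreading to bring every level to the receiver, then sum 10^(L/10).
ultrasonic cleaner: 76.5 − 20·log₁₀(32.4/4.7) = 76.5 − 16.77 = 59.73 dB.
chiller: 85.1 − 20·log₁₀(21.5/3.0) = 85.1 − 17.11 = 67.99 dB.
Σ 10^(L/10) = 7.240e+06 → L_total = 10·log₁₀(7.240e+06) = 68.60 dB.

68.6 dB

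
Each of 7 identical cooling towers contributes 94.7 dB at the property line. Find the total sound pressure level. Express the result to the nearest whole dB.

103 dB

L_total = L₁ + 10·log₁₀ N for N identical incoherent sources.
L_total = 94.7 + 10·log₁₀(7) = 94.7 + 8.451 = 103.15 dB.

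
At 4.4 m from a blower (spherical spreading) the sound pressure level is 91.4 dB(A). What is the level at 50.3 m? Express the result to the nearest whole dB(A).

For a point source, L₂ = L₁ − 20·log₁₀(r₂/r₁).
L₂ = 91.4 − 20·log₁₀(50.3/4.4) = 91.4 − 21.162 = 70.24 dB(A).

70 dB(A)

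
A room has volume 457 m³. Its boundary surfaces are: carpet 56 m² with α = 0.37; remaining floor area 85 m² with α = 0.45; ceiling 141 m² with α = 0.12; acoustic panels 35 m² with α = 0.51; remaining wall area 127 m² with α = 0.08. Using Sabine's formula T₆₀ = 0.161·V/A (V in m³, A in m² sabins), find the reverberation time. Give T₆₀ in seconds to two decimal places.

0.71 s

Total absorption A = 56·0.37 + 85·0.45 + 141·0.12 + 35·0.51 + 127·0.08 = 103.90 m² sabins.
T₆₀ = 0.161·V/A = 0.161·457/103.90 = 0.708 s.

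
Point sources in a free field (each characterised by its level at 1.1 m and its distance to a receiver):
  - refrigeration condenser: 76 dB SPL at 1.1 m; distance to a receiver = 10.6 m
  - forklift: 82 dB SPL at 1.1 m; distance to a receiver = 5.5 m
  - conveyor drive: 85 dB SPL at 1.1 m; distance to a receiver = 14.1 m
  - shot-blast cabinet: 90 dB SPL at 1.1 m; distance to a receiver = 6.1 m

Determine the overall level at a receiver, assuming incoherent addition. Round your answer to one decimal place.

Propagate each source to the receiver with L = L_ref − 20·log₁₀(r/r_ref), then add intensities.
refrigeration condenser: 76 − 20·log₁₀(10.6/1.1) = 76 − 19.68 = 56.32 dB SPL.
forklift: 82 − 20·log₁₀(5.5/1.1) = 82 − 13.98 = 68.02 dB SPL.
conveyor drive: 85 − 20·log₁₀(14.1/1.1) = 85 − 22.16 = 62.84 dB SPL.
shot-blast cabinet: 90 − 20·log₁₀(6.1/1.1) = 90 − 14.88 = 75.12 dB SPL.
Σ 10^(L/10) = 4.121e+07 → L_total = 10·log₁₀(4.121e+07) = 76.15 dB SPL.

76.2 dB SPL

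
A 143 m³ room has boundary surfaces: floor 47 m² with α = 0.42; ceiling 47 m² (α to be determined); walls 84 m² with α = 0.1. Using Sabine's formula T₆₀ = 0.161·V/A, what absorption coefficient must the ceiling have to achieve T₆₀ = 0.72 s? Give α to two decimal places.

0.08

From T₆₀ = 0.161·V/A, the target T₆₀ = 0.72 s needs A = 0.161·143/0.72 = 31.98 m².
Absorption from the other surfaces = 47·0.42 + 84·0.1 = 28.14 m², so the ceiling must supply 3.84 m² over 47 m².
α = 3.84/47 = 0.082.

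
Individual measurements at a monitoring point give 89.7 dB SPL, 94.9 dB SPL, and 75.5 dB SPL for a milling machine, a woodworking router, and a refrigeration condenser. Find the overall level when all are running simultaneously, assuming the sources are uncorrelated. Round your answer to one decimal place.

96.1 dB SPL

Incoherent sources combine by intensity addition: L_total = 10·log₁₀(Σ 10^(L_i/10)).
Σ 10^(L/10) = 10^(89.7/10) + 10^(94.9/10) + 10^(75.5/10) = 4.059e+09.
L_total = 10·log₁₀(4.059e+09) = 96.08 dB SPL.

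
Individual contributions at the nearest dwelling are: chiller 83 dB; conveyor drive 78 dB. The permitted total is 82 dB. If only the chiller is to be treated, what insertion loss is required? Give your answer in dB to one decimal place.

The untreated sources together contribute 10^(78/10) = 6.310e+07, i.e. 78.00 dB.
The limit corresponds to 10^(82/10) = 1.585e+08; subtracting the fixed part leaves 9.539e+07 for the chiller, i.e. 79.80 dB.
Required insertion loss = 83 − 79.80 = 3.20 dB.

3.2 dB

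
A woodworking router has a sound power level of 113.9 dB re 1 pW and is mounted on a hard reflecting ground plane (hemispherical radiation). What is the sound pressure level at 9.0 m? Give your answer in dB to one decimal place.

Free-field hemispherical radiation: L_p = L_w − 10·log₁₀(2π·r²), r = 9.0 m.
2π·r² = 508.9 m², 10·log₁₀ of that is 27.067 dB.
L_p = 113.9 − 27.067 = 86.83 dB.

86.8 dB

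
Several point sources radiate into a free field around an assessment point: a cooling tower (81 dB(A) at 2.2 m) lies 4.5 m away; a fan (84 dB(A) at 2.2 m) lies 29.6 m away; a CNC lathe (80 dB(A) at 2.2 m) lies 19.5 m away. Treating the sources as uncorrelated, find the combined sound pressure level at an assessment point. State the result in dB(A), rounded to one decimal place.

Apply inverse-square spreading to bring every level to the receiver, then sum 10^(L/10).
cooling tower: 81 − 20·log₁₀(4.5/2.2) = 81 − 6.22 = 74.78 dB(A).
fan: 84 − 20·log₁₀(29.6/2.2) = 84 − 22.58 = 61.42 dB(A).
CNC lathe: 80 − 20·log₁₀(19.5/2.2) = 80 − 18.95 = 61.05 dB(A).
Σ 10^(L/10) = 3.275e+07 → L_total = 10·log₁₀(3.275e+07) = 75.15 dB(A).

75.2 dB(A)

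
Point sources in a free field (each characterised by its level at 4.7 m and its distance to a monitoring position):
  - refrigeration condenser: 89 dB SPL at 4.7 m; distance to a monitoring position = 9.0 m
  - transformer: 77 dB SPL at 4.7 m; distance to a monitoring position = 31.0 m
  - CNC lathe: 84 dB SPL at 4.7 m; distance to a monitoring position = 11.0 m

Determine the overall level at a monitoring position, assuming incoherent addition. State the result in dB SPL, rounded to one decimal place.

84.2 dB SPL

Propagate each source to the receiver with L = L_ref − 20·log₁₀(r/r_ref), then add intensities.
refrigeration condenser: 89 − 20·log₁₀(9.0/4.7) = 89 − 5.64 = 83.36 dB SPL.
transformer: 77 − 20·log₁₀(31.0/4.7) = 77 − 16.39 = 60.61 dB SPL.
CNC lathe: 84 − 20·log₁₀(11.0/4.7) = 84 − 7.39 = 76.61 dB SPL.
Σ 10^(L/10) = 2.636e+08 → L_total = 10·log₁₀(2.636e+08) = 84.21 dB SPL.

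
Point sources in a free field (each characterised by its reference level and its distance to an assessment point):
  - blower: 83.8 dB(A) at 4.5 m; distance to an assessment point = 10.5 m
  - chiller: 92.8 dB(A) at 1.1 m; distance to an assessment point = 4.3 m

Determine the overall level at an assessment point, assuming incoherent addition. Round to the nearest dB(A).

Propagate each source to the receiver with L = L_ref − 20·log₁₀(r/r_ref), then add intensities.
blower: 83.8 − 20·log₁₀(10.5/4.5) = 83.8 − 7.36 = 76.44 dB(A).
chiller: 92.8 − 20·log₁₀(4.3/1.1) = 92.8 − 11.84 = 80.96 dB(A).
Σ 10^(L/10) = 1.688e+08 → L_total = 10·log₁₀(1.688e+08) = 82.27 dB(A).

82 dB(A)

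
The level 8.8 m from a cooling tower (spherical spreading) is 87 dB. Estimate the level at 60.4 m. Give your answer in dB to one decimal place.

70.3 dB

Point-source attenuation: ΔL = 20·log₁₀(r₂/r₁) = 20·log₁₀(60.4/8.8) = 16.731 dB.
L₂ = 87 − 20·log₁₀(60.4/8.8) = 87 − 16.731 = 70.27 dB.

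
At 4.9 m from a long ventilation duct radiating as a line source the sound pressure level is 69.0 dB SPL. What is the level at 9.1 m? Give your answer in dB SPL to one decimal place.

Cylindrical spreading from a line source gives a 10·log₁₀(r₂/r₁) drop.
L₂ = 69.0 − 10·log₁₀(9.1/4.9) = 69.0 − 2.688 = 66.31 dB SPL.

66.3 dB SPL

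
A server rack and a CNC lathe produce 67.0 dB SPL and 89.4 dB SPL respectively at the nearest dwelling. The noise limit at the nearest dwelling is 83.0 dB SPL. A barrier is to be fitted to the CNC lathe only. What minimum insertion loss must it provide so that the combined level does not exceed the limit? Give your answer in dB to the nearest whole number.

Fixed contribution from the other source: Σ 10^(L/10) = 10^(67.0/10) = 5.012e+06 (67.00 dB SPL).
The limit corresponds to 10^(83.0/10) = 1.995e+08; subtracting the fixed part leaves 1.945e+08 for the CNC lathe, i.e. 82.89 dB SPL.
So the CNC lathe must be reduced from 89.4 to 82.89 dB SPL: IL = 6.51 dB.

7 dB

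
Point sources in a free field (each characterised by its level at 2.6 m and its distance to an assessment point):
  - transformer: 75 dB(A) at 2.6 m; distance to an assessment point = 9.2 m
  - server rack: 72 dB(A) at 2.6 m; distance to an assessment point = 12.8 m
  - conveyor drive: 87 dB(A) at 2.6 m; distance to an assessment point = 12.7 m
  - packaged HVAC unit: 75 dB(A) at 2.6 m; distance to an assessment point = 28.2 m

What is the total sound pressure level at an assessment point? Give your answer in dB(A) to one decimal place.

First find each source's level at the receiver (point-source: −20·log₁₀(r/r_ref)), then combine on an intensity basis.
transformer: 75 − 20·log₁₀(9.2/2.6) = 75 − 10.98 = 64.02 dB(A).
server rack: 72 − 20·log₁₀(12.8/2.6) = 72 − 13.84 = 58.16 dB(A).
conveyor drive: 87 − 20·log₁₀(12.7/2.6) = 87 − 13.78 = 73.22 dB(A).
packaged HVAC unit: 75 − 20·log₁₀(28.2/2.6) = 75 − 20.71 = 54.29 dB(A).
Σ 10^(L/10) = 2.445e+07 → L_total = 10·log₁₀(2.445e+07) = 73.88 dB(A).

73.9 dB(A)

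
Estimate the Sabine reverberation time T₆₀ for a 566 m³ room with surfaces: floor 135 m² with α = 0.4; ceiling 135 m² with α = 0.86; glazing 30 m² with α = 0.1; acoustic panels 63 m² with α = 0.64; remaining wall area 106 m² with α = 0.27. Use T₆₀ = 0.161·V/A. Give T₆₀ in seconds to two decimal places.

Summing Sᵢαᵢ: 135·0.4 + 135·0.86 + 30·0.1 + 63·0.64 + 106·0.27 = 242.04 m².
T₆₀ = 0.161 × 566 / 242.04 = 0.376 s.

0.38 s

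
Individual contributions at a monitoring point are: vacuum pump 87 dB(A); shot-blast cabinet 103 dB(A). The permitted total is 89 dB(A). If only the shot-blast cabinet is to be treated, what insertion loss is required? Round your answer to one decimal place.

18.3 dB

Fixed contribution from the other source: Σ 10^(L/10) = 10^(87/10) = 5.012e+08 (87.00 dB(A)).
The limit corresponds to 10^(89/10) = 7.943e+08; subtracting the fixed part leaves 2.931e+08 for the shot-blast cabinet, i.e. 84.67 dB(A).
Required insertion loss = 103 − 84.67 = 18.33 dB.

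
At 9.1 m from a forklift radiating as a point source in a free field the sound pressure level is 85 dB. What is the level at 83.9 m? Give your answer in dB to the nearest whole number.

Point-source attenuation: ΔL = 20·log₁₀(r₂/r₁) = 20·log₁₀(83.9/9.1) = 19.294 dB.
L₂ = 85 − 20·log₁₀(83.9/9.1) = 85 − 19.294 = 65.71 dB.

66 dB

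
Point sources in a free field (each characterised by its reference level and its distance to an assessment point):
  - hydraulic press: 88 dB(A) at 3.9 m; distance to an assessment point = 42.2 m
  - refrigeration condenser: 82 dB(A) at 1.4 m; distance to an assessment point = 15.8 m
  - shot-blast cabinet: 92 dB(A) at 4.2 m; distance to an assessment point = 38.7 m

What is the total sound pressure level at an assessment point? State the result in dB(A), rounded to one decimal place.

Propagate each source to the receiver with L = L_ref − 20·log₁₀(r/r_ref), then add intensities.
hydraulic press: 88 − 20·log₁₀(42.2/3.9) = 88 − 20.68 = 67.32 dB(A).
refrigeration condenser: 82 − 20·log₁₀(15.8/1.4) = 82 − 21.05 = 60.95 dB(A).
shot-blast cabinet: 92 − 20·log₁₀(38.7/4.2) = 92 − 19.29 = 72.71 dB(A).
Σ 10^(L/10) = 2.530e+07 → L_total = 10·log₁₀(2.530e+07) = 74.03 dB(A).

74.0 dB(A)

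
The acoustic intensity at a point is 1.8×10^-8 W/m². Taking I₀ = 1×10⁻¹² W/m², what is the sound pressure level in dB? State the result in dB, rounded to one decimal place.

I/I₀ = 1.8×10^-8/10⁻¹² = 1.8×10^4, and L = 10·log₁₀(I/I₀).
L = 10·(0.2553 + 4) = 42.55 dB.

42.6 dB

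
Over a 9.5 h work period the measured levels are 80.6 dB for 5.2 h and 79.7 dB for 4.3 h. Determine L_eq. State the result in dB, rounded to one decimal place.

80.2 dB

L_eq = 10·log₁₀[(1/T)·Σ tᵢ·10^(Lᵢ/10)] with T = 9.5 h.
Σ tᵢ·10^(Lᵢ/10) = 5.2·10^(80.6/10) + 4.3·10^(79.7/10) = 9.983e+08.
L_eq = 10·log₁₀(9.983e+08/9.5) = 80.22 dB.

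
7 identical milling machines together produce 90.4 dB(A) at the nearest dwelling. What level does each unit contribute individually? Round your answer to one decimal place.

81.9 dB(A)

For N identical incoherent sources L_total = L₁ + 10·log₁₀ N, so L₁ = 90.4 − 10·log₁₀(7) = 90.4 − 8.451.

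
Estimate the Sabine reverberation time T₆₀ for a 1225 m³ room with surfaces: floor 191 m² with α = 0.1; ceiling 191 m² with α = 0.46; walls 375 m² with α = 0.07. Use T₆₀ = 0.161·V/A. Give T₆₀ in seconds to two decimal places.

1.48 s

Summing Sᵢαᵢ: 191·0.1 + 191·0.46 + 375·0.07 = 133.21 m².
T₆₀ = 0.161 × 1225 / 133.21 = 1.481 s.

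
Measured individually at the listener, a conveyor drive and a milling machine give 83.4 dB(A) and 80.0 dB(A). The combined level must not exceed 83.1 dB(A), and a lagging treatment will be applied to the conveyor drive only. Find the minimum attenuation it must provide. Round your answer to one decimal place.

Fixed contribution from the other source: Σ 10^(L/10) = 10^(80.0/10) = 1.000e+08 (80.00 dB(A)).
The limit corresponds to 10^(83.1/10) = 2.042e+08; subtracting the fixed part leaves 1.042e+08 for the conveyor drive, i.e. 80.18 dB(A).
Required insertion loss = 83.4 − 80.18 = 3.22 dB.

3.2 dB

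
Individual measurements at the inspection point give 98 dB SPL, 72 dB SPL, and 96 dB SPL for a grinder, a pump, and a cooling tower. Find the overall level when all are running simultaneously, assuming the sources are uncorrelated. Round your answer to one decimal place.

Incoherent sources combine by intensity addition: L_total = 10·log₁₀(Σ 10^(L_i/10)).
Σ 10^(L/10) = 10^(98/10) + 10^(72/10) + 10^(96/10) = 1.031e+10.
L_total = 10·log₁₀(1.031e+10) = 100.13 dB SPL.

100.1 dB SPL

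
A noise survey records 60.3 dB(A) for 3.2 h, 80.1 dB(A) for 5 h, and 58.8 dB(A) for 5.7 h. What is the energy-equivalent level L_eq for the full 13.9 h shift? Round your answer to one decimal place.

The energy average is taken in the linear domain: L_eq = 10·log₁₀[(Σ tᵢ·10^(Lᵢ/10))/T], T = 13.9 h.
Σ tᵢ·10^(Lᵢ/10) = 3.2·10^(60.3/10) + 5·10^(80.1/10) + 5.7·10^(58.8/10) = 5.194e+08.
L_eq = 10·log₁₀(5.194e+08/13.9) = 75.72 dB(A).

75.7 dB(A)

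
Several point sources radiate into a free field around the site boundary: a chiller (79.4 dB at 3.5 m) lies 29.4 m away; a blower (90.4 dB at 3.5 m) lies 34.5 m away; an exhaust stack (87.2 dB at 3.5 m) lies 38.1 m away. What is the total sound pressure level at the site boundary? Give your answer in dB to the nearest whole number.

Apply inverse-square spreading to bring every level to the receiver, then sum 10^(L/10).
chiller: 79.4 − 20·log₁₀(29.4/3.5) = 79.4 − 18.49 = 60.91 dB.
blower: 90.4 − 20·log₁₀(34.5/3.5) = 90.4 − 19.88 = 70.52 dB.
exhaust stack: 87.2 − 20·log₁₀(38.1/3.5) = 87.2 − 20.74 = 66.46 dB.
Σ 10^(L/10) = 1.695e+07 → L_total = 10·log₁₀(1.695e+07) = 72.29 dB.

72 dB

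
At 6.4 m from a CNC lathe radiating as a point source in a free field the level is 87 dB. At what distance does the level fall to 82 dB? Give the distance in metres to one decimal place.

11.4 m

For a point source L₁ − L₂ = 20·log₁₀(r₂/r₁), so r₂ = r₁·10^((L₁−L₂)/20).
r₂ = 6.4·10^((87−82)/20) = 6.4·10^(5.0/20) = 11.38 m.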